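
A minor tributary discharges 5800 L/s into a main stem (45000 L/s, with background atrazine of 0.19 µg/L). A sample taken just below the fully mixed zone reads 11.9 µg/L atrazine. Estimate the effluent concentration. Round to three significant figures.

103 µg/L

Mass balance: 45000·0.1900 + 5800·Cₑ = 50800·11.90
→ Cₑ = (50800·11.90 − 45000·0.1900) / 5800 = 102.8 µg/L.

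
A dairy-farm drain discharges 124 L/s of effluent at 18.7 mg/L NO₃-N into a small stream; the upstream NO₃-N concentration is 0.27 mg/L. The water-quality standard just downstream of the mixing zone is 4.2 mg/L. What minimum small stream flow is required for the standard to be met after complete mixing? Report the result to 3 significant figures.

Set C_mix = 4.2: (Q·0.2700 + 124.0·18.70) / (Q + 124.0) = 4.2
→ Q = 124.0·(18.70 − 4.2)/(4.2 − 0.2700) = 457.5 L/s.

458 L/s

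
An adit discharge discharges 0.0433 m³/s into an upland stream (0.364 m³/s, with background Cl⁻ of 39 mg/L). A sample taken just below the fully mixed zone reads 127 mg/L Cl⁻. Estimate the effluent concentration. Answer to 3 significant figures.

Mass balance: 0.3640·39.00 + 0.04330·Cₑ = 0.4073·127.0
→ Cₑ = (0.4073·127.0 − 0.3640·39.00) / 0.04330 = 866.8 mg/L.

867 mg/L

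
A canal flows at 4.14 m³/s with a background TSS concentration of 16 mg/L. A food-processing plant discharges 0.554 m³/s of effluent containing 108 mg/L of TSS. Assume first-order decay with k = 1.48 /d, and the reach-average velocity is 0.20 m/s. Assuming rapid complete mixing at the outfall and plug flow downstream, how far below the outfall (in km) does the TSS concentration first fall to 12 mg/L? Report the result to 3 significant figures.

9.41 km

After mixing, C = (4.140·16.00 + 0.5540·108.0) / 4.694 = 126.1/4.694 = 26.86 mg/L.
Set 26.86·exp(−k·t) = 12 → t = ln(26.86/12)/k = 47030 s = 13.06 h.
Distance = v·t = 0.20·47030 = 9407 m = 9.407 km.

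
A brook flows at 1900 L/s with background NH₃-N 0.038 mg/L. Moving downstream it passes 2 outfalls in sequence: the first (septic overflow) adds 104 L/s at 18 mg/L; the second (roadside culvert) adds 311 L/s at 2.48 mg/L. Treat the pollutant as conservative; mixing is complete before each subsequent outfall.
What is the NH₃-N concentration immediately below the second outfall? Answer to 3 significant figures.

After outfall 1: Q = 1900 + 104.0 = 2004 L/s; C = (1900·0.03800 + 104.0·18.00)/2004 = 0.9702 mg/L.
After outfall 2: Q = 2004 + 311.0 = 2315 L/s; C = (2004·0.9702 + 311.0·2.480)/2315 = 1.173 mg/L.

1.17 mg/L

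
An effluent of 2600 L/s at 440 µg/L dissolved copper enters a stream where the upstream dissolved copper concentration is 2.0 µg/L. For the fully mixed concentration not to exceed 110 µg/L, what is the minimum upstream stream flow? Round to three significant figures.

Set C_mix = 110: (Q·2.000 + 2600·440.0) / (Q + 2600) = 110
→ Q = 2600·(440.0 − 110)/(110 − 2.000) = 7944 L/s.

7940 L/s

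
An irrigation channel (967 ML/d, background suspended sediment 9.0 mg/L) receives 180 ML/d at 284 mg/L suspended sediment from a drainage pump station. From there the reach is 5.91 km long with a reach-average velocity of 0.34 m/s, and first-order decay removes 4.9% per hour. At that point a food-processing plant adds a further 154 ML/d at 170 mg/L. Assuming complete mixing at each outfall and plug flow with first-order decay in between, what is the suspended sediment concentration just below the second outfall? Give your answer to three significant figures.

56.2 mg/L

Mixed concentration C = ΣQC/ΣQ = (967.0·9.000 + 180.0·284.0) / 1147 = 59820/1147 = 52.16 mg/L; combined flow 1147 ML/d.
Travel time t = 5.91·1000 / 0.34 = 17380 s = 4.828 h.
4.9%/h lost → k = −ln(1 − 0.049) = 0.05024 h⁻¹.
First-order decay: C = 52.16·exp(−k·t) = 52.16·0.7846 = 40.92 mg/L.
At the second outfall, C = (1147·40.92 + 154.0·170.0) / (1147 + 154.0) = 56.20 mg/L.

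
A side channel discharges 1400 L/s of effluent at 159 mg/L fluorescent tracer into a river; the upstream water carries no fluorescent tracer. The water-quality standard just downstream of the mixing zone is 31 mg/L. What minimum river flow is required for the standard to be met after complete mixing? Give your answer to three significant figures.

Set C_mix = 31: (Q·0 + 1400·159.0) / (Q + 1400) = 31
→ Q = 1400·(159.0 − 31)/(31 − 0) = 5781 L/s.

5780 L/s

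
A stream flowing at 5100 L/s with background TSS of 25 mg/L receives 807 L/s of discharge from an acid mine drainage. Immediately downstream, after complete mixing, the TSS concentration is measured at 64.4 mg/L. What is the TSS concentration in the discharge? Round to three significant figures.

313 mg/L

Mass balance: 5100·25.00 + 807.0·Cₑ = 5907·64.40
→ Cₑ = (5907·64.40 − 5100·25.00) / 807.0 = 313.4 mg/L.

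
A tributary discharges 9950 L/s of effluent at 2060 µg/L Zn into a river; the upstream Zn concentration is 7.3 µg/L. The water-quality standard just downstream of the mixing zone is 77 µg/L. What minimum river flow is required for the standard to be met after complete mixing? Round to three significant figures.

283000 L/s

Set C_mix = 77: (Q·7.300 + 9950·2060) / (Q + 9950) = 77
→ Q = 9950·(2060 − 77)/(77 − 7.300) = 283100 L/s.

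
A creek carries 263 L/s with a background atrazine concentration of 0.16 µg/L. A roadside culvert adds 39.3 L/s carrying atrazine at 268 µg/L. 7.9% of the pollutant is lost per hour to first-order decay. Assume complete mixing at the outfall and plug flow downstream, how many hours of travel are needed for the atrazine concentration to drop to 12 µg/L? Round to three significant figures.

13.0 h

Conservation of mass: C = (263.0·0.1600 + 39.30·268.0) / 302.3 = 10570/302.3 = 34.98 µg/L.
7.9%/h lost → k = −ln(1 − 0.079) = 0.08230 h⁻¹.
34.98·exp(−k·t) = 12 → t = ln(34.98/12)/k = 46800 s = 13.00 h.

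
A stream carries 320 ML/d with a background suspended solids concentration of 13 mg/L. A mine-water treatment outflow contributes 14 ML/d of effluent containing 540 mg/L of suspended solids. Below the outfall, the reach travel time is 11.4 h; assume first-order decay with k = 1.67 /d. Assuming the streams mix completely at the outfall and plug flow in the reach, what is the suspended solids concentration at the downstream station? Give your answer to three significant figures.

Flow-weighted average: C = (320.0·13.00 + 14.00·540.0) / 334.0 = 11720/334.0 = 35.09 mg/L.
First-order decay: C = 35.09·exp(−k·t) = 35.09·0.4524 = 15.87 mg/L.

15.9 mg/L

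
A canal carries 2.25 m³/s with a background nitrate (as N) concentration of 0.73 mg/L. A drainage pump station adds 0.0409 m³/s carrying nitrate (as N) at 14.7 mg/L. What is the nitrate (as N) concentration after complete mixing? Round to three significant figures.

0.979 mg/L

Conservation of mass: C = (2.250·0.7300 + 0.04090·14.70) / 2.291 = 2.244/2.291 = 0.9794 mg/L.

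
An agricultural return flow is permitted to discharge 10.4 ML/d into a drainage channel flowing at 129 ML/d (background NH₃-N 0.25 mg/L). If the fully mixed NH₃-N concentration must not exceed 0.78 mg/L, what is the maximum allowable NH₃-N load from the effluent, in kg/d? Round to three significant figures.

Mass balance at the limit: 129.0·0.2500 + 10.40·Cₑ = 139.4·0.78 → Cₑ = 7.354 mg/L.
10.40 ML/d = 0.1204 m³/s. Load = 0.1204 m³/s × 7.354 g/m³ × 86 400 s/d = 76.48 kg/d.

76.5 kg/d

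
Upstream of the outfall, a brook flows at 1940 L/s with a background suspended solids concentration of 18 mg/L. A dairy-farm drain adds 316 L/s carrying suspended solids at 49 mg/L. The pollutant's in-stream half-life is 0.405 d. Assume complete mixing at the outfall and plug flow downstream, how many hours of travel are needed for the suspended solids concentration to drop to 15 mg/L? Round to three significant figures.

5.59 h

Flow-weighted average: C = (1940·18.00 + 316.0·49.00) / 2256 = 50400/2256 = 22.34 mg/L.
Half-life 0.405 d → k = ln 2 / 0.405 = 1.711 d⁻¹.
22.34·exp(−k·t) = 15 → t = ln(22.34/15)/k = 20110 s = 5.587 h.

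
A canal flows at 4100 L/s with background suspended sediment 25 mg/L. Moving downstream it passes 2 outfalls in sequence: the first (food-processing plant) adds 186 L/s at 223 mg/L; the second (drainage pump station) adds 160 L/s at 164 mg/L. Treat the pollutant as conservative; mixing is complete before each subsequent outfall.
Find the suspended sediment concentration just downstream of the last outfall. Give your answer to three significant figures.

Outfall 1: combined Q = 4286 L/s; C = (4100·25.00 + 186.0·223.0)/4286 = 33.59 mg/L.
Outfall 2: combined Q = 4446 L/s; C = (4286·33.59 + 160.0·164.0)/4446 = 38.29 mg/L.

38.3 mg/L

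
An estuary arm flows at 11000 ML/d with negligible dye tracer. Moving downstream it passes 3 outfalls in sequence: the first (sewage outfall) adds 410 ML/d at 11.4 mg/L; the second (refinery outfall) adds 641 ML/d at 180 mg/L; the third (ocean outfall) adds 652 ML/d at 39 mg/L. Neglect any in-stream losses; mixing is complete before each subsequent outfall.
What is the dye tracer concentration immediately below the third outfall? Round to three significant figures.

11.5 mg/L

Below outfall 1: Q → 11410 ML/d, C = (11000·0 + 410.0·11.40)/11410 = 0.4096 mg/L.
Below outfall 2: Q → 12050 ML/d, C = (11410·0.4096 + 641.0·180.0)/12050 = 9.962 mg/L.
Below outfall 3: Q → 12700 ML/d, C = (12050·9.962 + 652.0·39.00)/12700 = 11.45 mg/L.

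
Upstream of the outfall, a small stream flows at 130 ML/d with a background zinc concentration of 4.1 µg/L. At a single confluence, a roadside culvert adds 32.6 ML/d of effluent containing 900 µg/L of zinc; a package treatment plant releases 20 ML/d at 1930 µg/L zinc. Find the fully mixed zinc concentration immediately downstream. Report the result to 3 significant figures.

375 µg/L

After mixing, C = (130.0·4.100 + 32.60·900.0 + 20.00·1930) / 182.6 = 68470/182.6 = 375.0 µg/L.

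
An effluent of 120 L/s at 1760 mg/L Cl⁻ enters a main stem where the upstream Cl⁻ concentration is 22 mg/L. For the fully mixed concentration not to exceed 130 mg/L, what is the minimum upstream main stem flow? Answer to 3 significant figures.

Set C_mix = 130: (Q·22.00 + 120.0·1760) / (Q + 120.0) = 130
→ Q = 120.0·(1760 − 130)/(130 − 22.00) = 1811 L/s.

1810 L/s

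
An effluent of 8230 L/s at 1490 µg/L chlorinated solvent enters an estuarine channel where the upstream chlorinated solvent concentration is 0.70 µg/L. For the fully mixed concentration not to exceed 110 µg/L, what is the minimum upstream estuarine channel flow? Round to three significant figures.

Set C_mix = 110: (Q·0.7000 + 8230·1490) / (Q + 8230) = 110
→ Q = 8230·(1490 − 110)/(110 − 0.7000) = 103900 L/s.

104000 L/s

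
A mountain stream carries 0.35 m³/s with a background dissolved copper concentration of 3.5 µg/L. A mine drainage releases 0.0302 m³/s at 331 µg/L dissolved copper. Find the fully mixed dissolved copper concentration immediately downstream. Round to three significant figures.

29.5 µg/L

After mixing, C = (0.3500·3.500 + 0.03020·331.0) / 0.3802 = 11.22/0.3802 = 29.51 µg/L.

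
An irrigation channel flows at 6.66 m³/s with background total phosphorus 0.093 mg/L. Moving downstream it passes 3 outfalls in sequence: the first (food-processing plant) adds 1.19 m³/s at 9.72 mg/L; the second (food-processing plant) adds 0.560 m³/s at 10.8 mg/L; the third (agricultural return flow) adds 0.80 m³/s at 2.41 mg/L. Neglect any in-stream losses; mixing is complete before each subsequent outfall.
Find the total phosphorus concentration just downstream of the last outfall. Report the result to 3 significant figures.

After outfall 1: Q = 6.660 + 1.190 = 7.850 m³/s; C = (6.660·0.09300 + 1.190·9.720)/7.850 = 1.552 mg/L.
After outfall 2: Q = 7.850 + 0.5600 = 8.410 m³/s; C = (7.850·1.552 + 0.5600·10.80)/8.410 = 2.168 mg/L.
After outfall 3: Q = 8.410 + 0.8000 = 9.210 m³/s; C = (8.410·2.168 + 0.8000·2.410)/9.210 = 2.189 mg/L.

2.19 mg/L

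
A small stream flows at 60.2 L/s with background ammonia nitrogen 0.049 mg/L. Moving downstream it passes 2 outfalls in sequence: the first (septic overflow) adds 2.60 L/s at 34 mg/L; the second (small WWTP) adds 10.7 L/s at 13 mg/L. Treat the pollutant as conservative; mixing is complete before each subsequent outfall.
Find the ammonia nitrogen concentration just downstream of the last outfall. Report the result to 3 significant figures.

Below outfall 1: Q → 62.80 L/s, C = (60.20·0.04900 + 2.600·34.00)/62.80 = 1.455 mg/L.
Below outfall 2: Q → 73.50 L/s, C = (62.80·1.455 + 10.70·13.00)/73.50 = 3.135 mg/L.

3.14 mg/L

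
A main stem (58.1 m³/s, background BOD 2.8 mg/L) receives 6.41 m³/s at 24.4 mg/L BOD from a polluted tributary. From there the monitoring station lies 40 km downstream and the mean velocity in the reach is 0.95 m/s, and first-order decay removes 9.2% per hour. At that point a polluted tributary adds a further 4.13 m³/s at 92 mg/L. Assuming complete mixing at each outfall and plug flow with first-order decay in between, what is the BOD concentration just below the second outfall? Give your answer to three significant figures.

Mixed concentration C = ΣQC/ΣQ = (58.10·2.800 + 6.410·24.40) / 64.51 = 319.1/64.51 = 4.946 mg/L; combined flow 64.51 m³/s.
Travel time t = 40·1000 / 0.95 = 42110 s = 11.70 h.
9.2%/h lost → k = −ln(1 − 0.092) = 0.09651 h⁻¹.
Applying C = C₀e^(−kt): 4.946 × 0.3234 = 1.600 mg/L.
At the second outfall, C = (64.51·1.600 + 4.130·92.00) / (64.51 + 4.130) = 7.039 mg/L.

7.04 mg/L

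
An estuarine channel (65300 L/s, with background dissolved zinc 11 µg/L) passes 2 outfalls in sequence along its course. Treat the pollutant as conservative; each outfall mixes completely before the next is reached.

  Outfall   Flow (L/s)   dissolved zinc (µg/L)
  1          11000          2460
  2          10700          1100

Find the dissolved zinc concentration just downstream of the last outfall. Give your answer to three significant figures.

Outfall 1: combined Q = 76300 L/s; C = (65300·11.00 + 11000·2460)/76300 = 364.1 µg/L.
Outfall 2: combined Q = 87000 L/s; C = (76300·364.1 + 10700·1100)/87000 = 454.6 µg/L.

455 µg/L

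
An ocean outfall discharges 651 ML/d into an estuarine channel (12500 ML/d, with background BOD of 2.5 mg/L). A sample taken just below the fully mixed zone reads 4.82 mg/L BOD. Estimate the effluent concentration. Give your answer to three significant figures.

49.4 mg/L

Mass balance: 12500·2.500 + 651.0·Cₑ = 13150·4.820
→ Cₑ = (13150·4.820 − 12500·2.500) / 651.0 = 49.37 mg/L.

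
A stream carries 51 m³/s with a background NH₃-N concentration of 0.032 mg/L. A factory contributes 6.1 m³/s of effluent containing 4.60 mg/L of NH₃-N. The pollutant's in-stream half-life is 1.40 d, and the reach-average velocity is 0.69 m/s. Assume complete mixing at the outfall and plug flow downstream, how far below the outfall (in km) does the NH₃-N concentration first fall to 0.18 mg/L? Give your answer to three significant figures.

128 km

Mixed concentration C = ΣQC/ΣQ = (51.00·0.03200 + 6.100·4.600) / 57.10 = 29.69/57.10 = 0.5200 mg/L.
Half-life 1.40 d → k = ln 2 / 1.40 = 0.4951 d⁻¹.
Set 0.5200·exp(−k·t) = 0.18 → t = ln(0.5200/0.18)/k = 185100 s = 51.43 h.
Distance = v·t = 0.69·185100 = 127700 m = 127.7 km.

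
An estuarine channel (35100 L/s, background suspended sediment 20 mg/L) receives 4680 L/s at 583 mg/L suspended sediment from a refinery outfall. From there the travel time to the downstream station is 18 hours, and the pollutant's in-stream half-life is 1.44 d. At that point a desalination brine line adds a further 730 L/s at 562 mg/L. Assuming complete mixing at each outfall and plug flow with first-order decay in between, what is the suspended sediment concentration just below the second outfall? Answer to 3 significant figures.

69.1 mg/L

Mass balance: C = (35100·20.00 + 4680·583.0) / 39780 = 3430000/39780 = 86.24 mg/L; combined flow 39780 L/s.
Half-life 1.44 d → k = ln 2 / 1.44 = 0.4814 d⁻¹.
After decay, C = 86.24 × e^(−kt) = 86.24 × 0.6970 = 60.10 mg/L.
Second outfall: C = (39780·60.10 + 730.0·562.0)/40510 = 69.15 mg/L.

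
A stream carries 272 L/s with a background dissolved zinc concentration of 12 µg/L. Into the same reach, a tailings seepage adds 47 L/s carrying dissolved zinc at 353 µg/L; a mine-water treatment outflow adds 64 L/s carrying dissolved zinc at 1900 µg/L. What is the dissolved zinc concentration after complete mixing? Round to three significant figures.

Flow-weighted average: C = (272.0·12.00 + 47.00·353.0 + 64.00·1900) / 383.0 = 141500/383.0 = 369.3 µg/L.

369 µg/L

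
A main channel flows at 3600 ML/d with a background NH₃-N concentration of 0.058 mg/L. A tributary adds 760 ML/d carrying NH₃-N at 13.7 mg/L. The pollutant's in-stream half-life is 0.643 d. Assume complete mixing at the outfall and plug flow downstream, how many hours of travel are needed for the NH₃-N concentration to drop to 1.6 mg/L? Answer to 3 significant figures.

9.36 h

Mass balance: C = (3600·0.05800 + 760.0·13.70) / 4360 = 10620/4360 = 2.436 mg/L.
Half-life 0.643 d → k = ln 2 / 0.643 = 1.078 d⁻¹.
2.436·exp(−k·t) = 1.6 → t = ln(2.436/1.6)/k = 33690 s = 9.358 h.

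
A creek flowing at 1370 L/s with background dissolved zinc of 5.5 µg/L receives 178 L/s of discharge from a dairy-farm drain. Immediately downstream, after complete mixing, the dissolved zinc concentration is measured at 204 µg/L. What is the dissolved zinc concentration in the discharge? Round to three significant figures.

Mass balance: 1370·5.500 + 178.0·Cₑ = 1548·204.0
→ Cₑ = (1548·204.0 − 1370·5.500) / 178.0 = 1732 µg/L.

1730 µg/L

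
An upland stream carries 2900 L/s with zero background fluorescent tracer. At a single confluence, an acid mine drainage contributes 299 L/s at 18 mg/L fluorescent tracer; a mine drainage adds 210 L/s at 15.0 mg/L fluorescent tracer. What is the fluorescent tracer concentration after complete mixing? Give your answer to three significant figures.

Mixed concentration C = ΣQC/ΣQ = (2900·0 + 299.0·18.00 + 210.0·15.00) / 3409 = 8532/3409 = 2.503 mg/L.

2.50 mg/L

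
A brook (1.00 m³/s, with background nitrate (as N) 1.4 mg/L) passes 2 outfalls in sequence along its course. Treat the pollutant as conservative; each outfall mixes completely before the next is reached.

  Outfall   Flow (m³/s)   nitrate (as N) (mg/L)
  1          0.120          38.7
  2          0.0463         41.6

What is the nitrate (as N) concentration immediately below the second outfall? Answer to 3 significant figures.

Outfall 1: combined Q = 1.120 m³/s; C = (1.000·1.400 + 0.1200·38.70)/1.120 = 5.396 mg/L.
Outfall 2: combined Q = 1.166 m³/s; C = (1.120·5.396 + 0.04630·41.60)/1.166 = 6.834 mg/L.

6.83 mg/L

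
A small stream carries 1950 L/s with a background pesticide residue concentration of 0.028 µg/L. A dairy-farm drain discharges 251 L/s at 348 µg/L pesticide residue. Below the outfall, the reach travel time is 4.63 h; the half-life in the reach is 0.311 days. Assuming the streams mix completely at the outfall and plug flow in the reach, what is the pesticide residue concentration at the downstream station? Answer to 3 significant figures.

After mixing, C = (1950·0.02800 + 251.0·348.0) / 2201 = 87400/2201 = 39.71 µg/L.
Half-life 0.311 d → k = ln 2 / 0.311 = 2.229 d⁻¹.
Decay over the reach: 39.71·exp(−kt) = 39.71·0.6505 = 25.83 µg/L.

25.8 µg/L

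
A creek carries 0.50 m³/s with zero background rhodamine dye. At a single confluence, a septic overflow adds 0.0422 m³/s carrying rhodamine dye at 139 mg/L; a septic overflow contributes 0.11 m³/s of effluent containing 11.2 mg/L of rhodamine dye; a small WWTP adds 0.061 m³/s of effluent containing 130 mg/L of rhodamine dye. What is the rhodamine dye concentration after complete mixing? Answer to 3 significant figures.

Mass balance: C = (0.5000·0 + 0.04220·139.0 + 0.1100·11.20 + 0.06100·130.0) / 0.7132 = 15.03/0.7132 = 21.07 mg/L.

21.1 mg/L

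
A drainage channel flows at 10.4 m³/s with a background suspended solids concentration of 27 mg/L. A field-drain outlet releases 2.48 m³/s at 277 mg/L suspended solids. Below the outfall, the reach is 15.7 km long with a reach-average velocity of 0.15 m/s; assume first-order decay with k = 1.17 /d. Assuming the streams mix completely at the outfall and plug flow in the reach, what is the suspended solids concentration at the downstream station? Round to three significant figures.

18.2 mg/L

Mass balance: C = (10.40·27.00 + 2.480·277.0) / 12.88 = 967.8/12.88 = 75.14 mg/L.
Travel time t = 15.7·1000 / 0.15 = 104700 s = 29.07 h.
Applying C = C₀e^(−kt): 75.14 × 0.2424 = 18.21 mg/L.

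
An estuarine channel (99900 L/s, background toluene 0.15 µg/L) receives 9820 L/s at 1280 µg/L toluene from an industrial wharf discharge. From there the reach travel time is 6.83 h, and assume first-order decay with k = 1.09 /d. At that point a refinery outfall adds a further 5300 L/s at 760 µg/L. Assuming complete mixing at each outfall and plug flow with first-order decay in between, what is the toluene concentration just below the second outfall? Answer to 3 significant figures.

After mixing, C = (99900·0.1500 + 9820·1280) / 109700 = 12580000/109700 = 114.7 µg/L; combined flow 109700 L/s.
Applying C = C₀e^(−kt): 114.7 × 0.7333 = 84.11 µg/L.
Second outfall: C = (109700·84.11 + 5300·760.0)/115000 = 115.3 µg/L.

115 µg/L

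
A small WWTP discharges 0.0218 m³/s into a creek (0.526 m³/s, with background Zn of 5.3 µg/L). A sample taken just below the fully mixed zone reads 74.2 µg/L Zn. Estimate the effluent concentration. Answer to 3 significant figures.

Mass balance: 0.5260·5.300 + 0.02180·Cₑ = 0.5478·74.20
→ Cₑ = (0.5478·74.20 − 0.5260·5.300) / 0.02180 = 1737 µg/L.

1740 µg/L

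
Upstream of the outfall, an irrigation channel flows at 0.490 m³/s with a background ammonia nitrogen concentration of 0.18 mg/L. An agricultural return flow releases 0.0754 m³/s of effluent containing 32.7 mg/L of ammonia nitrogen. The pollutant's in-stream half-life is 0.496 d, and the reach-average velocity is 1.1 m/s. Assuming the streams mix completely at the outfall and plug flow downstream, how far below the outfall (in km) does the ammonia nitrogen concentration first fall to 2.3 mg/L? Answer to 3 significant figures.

45.9 km

Mass balance: C = (0.4900·0.1800 + 0.07540·32.70) / 0.5654 = 2.554/0.5654 = 4.517 mg/L.
Half-life 0.496 d → k = ln 2 / 0.496 = 1.397 d⁻¹.
Set 4.517·exp(−k·t) = 2.3 → t = ln(4.517/2.3)/k = 41730 s = 11.59 h.
Distance = v·t = 1.1·41730 = 45900 m = 45.90 km.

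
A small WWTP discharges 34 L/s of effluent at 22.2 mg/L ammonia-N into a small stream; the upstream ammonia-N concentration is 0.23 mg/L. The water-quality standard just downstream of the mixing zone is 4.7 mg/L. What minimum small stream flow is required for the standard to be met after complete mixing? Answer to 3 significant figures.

Set C_mix = 4.7: (Q·0.2300 + 34.00·22.20) / (Q + 34.00) = 4.7
→ Q = 34.00·(22.20 − 4.7)/(4.7 − 0.2300) = 133.1 L/s.

133 L/s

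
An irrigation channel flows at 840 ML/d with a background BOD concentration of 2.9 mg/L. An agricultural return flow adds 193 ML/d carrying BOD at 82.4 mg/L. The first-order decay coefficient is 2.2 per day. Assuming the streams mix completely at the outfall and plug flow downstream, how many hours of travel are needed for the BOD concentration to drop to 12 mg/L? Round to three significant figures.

4.27 h

Conservation of mass: C = (840.0·2.900 + 193.0·82.40) / 1033 = 18340/1033 = 17.75 mg/L.
17.75·exp(−k·t) = 12 → t = ln(17.75/12)/k = 15380 s = 4.273 h.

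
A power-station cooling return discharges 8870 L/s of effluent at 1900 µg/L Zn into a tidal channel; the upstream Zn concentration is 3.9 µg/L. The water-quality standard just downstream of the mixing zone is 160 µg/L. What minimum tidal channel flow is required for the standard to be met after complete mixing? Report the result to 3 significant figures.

98900 L/s

Set C_mix = 160: (Q·3.900 + 8870·1900) / (Q + 8870) = 160
→ Q = 8870·(1900 − 160)/(160 − 3.900) = 98870 L/s.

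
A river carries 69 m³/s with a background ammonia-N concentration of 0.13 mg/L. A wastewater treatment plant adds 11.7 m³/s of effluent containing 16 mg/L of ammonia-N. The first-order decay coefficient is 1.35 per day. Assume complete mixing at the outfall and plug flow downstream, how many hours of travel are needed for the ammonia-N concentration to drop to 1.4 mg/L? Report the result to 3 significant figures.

9.81 h

Mass balance: C = (69.00·0.1300 + 11.70·16.00) / 80.70 = 196.2/80.70 = 2.431 mg/L.
2.431·exp(−k·t) = 1.4 → t = ln(2.431/1.4)/k = 35310 s = 9.809 h.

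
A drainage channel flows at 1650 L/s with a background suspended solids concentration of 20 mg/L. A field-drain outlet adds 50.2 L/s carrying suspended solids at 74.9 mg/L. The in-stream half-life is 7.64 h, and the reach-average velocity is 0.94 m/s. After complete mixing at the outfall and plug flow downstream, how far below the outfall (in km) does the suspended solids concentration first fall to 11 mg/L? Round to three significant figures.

25.2 km

Mixed concentration C = ΣQC/ΣQ = (1650·20.00 + 50.20·74.90) / 1700 = 36760/1700 = 21.62 mg/L.
Half-life 7.64 h → k = ln 2 / 7.64 = 0.09073 h⁻¹ = 2.177 d⁻¹.
Set 21.62·exp(−k·t) = 11 → t = ln(21.62/11)/k = 26810 s = 7.448 h.
Distance = v·t = 0.94·26810 = 25210 m = 25.21 km.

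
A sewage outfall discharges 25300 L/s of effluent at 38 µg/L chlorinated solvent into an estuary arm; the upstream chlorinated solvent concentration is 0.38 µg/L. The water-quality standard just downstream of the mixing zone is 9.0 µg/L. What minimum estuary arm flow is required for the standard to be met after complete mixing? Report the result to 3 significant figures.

85100 L/s

Set C_mix = 9.0: (Q·0.3800 + 25300·38.00) / (Q + 25300) = 9.0
→ Q = 25300·(38.00 − 9.0)/(9.0 − 0.3800) = 85120 L/s.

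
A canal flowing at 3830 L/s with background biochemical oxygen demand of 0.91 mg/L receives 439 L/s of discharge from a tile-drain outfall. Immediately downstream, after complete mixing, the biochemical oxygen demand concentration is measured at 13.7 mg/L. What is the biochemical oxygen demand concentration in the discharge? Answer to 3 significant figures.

125 mg/L

Mass balance: 3830·0.9100 + 439.0·Cₑ = 4269·13.70
→ Cₑ = (4269·13.70 − 3830·0.9100) / 439.0 = 125.3 mg/L.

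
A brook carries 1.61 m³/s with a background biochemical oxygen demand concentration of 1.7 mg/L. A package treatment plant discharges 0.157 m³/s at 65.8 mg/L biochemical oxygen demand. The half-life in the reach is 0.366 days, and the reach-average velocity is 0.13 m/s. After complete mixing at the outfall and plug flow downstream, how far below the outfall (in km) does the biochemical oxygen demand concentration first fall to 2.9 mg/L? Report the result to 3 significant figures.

Conservation of mass: C = (1.610·1.700 + 0.1570·65.80) / 1.767 = 13.07/1.767 = 7.395 mg/L.
Half-life 0.366 d → k = ln 2 / 0.366 = 1.894 d⁻¹.
Set 7.395·exp(−k·t) = 2.9 → t = ln(7.395/2.9)/k = 42710 s = 11.86 h.
Distance = v·t = 0.13·42710 = 5552 m = 5.552 km.

5.55 km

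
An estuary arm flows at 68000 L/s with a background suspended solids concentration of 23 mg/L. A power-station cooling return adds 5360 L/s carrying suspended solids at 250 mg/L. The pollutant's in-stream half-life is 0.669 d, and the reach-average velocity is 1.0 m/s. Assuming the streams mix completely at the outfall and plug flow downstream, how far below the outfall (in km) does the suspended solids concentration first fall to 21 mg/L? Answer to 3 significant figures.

After mixing, C = (68000·23.00 + 5360·250.0) / 73360 = 2904000/73360 = 39.59 mg/L.
Half-life 0.669 d → k = ln 2 / 0.669 = 1.036 d⁻¹.
Set 39.59·exp(−k·t) = 21 → t = ln(39.59/21)/k = 52860 s = 14.68 h.
Distance = v·t = 1.0·52860 = 52860 m = 52.86 km.

52.9 km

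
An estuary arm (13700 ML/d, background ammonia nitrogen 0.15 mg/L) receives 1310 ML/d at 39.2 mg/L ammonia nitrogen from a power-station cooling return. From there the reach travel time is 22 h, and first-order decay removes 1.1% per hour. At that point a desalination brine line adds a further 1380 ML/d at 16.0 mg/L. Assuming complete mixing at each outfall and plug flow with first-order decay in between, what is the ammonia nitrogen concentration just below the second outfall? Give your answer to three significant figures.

Mass balance: C = (13700·0.1500 + 1310·39.20) / 15010 = 53410/15010 = 3.558 mg/L; combined flow 15010 ML/d.
1.1%/h lost → k = −ln(1 − 0.011) = 0.01106 h⁻¹.
First-order decay: C = 3.558·exp(−k·t) = 3.558·0.7840 = 2.790 mg/L.
At the second outfall, C = (15010·2.790 + 1380·16.00) / (15010 + 1380) = 3.902 mg/L.

3.90 mg/L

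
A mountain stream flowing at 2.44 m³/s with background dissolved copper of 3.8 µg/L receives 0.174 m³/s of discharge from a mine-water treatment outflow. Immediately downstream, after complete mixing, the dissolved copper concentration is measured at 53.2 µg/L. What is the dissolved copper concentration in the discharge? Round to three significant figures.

746 µg/L

Mass balance: 2.440·3.800 + 0.1740·Cₑ = 2.614·53.20
→ Cₑ = (2.614·53.20 − 2.440·3.800) / 0.1740 = 745.9 µg/L.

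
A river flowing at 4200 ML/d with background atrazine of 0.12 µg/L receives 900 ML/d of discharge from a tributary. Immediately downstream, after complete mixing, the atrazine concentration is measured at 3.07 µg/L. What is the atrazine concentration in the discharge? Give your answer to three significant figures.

16.8 µg/L

Mass balance: 4200·0.1200 + 900.0·Cₑ = 5100·3.070
→ Cₑ = (5100·3.070 − 4200·0.1200) / 900.0 = 16.84 µg/L.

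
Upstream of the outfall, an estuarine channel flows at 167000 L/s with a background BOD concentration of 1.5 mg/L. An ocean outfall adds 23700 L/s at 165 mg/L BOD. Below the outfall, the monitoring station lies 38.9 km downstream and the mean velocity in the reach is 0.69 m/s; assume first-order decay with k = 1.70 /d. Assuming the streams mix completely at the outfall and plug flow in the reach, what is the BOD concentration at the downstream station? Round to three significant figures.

After mixing, C = (167000·1.500 + 23700·165.0) / 190700 = 4161000/190700 = 21.82 mg/L.
Travel time t = 38.9·1000 / 0.69 = 56380 s = 15.66 h.
Decay over the reach: 21.82·exp(−kt) = 21.82·0.3298 = 7.196 mg/L.

7.20 mg/L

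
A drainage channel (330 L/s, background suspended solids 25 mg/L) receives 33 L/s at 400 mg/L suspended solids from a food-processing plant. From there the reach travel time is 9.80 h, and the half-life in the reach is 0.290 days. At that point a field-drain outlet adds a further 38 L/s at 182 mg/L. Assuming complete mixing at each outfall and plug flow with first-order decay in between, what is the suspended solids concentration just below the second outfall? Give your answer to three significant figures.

37.4 mg/L

Flow-weighted average: C = (330.0·25.00 + 33.00·400.0) / 363.0 = 21450/363.0 = 59.09 mg/L; combined flow 363.0 L/s.
Half-life 0.290 d → k = ln 2 / 0.290 = 2.390 d⁻¹.
First-order decay: C = 59.09·exp(−k·t) = 59.09·0.3768 = 22.27 mg/L.
Second outfall: C = (363.0·22.27 + 38.00·182.0)/401.0 = 37.40 mg/L.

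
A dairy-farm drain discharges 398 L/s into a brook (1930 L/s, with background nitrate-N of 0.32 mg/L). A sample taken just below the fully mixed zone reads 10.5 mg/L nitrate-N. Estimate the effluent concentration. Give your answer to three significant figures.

59.9 mg/L

Mass balance: 1930·0.3200 + 398.0·Cₑ = 2328·10.50
→ Cₑ = (2328·10.50 − 1930·0.3200) / 398.0 = 59.87 mg/L.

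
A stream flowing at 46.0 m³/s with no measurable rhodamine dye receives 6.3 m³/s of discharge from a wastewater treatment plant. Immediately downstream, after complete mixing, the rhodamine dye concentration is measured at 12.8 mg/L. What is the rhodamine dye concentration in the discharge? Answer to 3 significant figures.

Mass balance: 46.00·0 + 6.300·Cₑ = 52.30·12.80
→ Cₑ = (52.30·12.80 − 46.00·0) / 6.300 = 106.3 mg/L.

106 mg/L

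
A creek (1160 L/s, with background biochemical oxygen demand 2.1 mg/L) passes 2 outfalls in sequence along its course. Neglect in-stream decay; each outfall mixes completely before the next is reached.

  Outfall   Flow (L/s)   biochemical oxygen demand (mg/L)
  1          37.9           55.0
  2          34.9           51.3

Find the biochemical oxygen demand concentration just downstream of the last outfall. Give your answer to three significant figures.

After outfall 1: Q = 1160 + 37.90 = 1198 L/s; C = (1160·2.100 + 37.90·55.00)/1198 = 3.774 mg/L.
After outfall 2: Q = 1198 + 34.90 = 1233 L/s; C = (1198·3.774 + 34.90·51.30)/1233 = 5.119 mg/L.

5.12 mg/L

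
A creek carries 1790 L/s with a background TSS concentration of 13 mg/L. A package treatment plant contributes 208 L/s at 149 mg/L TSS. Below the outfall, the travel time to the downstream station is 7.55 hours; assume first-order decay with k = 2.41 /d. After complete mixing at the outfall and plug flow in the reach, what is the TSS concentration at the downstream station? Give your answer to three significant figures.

12.7 mg/L

Conservation of mass: C = (1790·13.00 + 208.0·149.0) / 1998 = 54260/1998 = 27.16 mg/L.
Decay over the reach: 27.16·exp(−kt) = 27.16·0.4685 = 12.72 mg/L.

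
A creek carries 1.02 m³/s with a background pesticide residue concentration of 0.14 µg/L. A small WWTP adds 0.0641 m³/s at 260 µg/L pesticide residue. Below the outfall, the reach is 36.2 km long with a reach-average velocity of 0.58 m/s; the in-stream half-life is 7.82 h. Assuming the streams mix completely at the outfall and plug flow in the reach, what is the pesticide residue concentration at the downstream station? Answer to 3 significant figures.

3.33 µg/L

Flow-weighted average: C = (1.020·0.1400 + 0.06410·260.0) / 1.084 = 16.81/1.084 = 15.50 µg/L.
Travel time t = 36.2·1000 / 0.58 = 62410 s = 17.34 h.
Half-life 7.82 h → k = ln 2 / 7.82 = 0.08864 h⁻¹ = 2.127 d⁻¹.
Applying C = C₀e^(−kt): 15.50 × 0.2151 = 3.335 µg/L.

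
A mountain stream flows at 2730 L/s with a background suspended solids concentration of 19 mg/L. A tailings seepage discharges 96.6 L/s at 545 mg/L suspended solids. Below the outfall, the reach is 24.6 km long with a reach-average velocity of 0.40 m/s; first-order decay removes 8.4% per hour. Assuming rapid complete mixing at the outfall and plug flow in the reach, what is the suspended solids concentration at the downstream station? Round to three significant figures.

8.26 mg/L

Flow-weighted average: C = (2730·19.00 + 96.60·545.0) / 2827 = 104500/2827 = 36.98 mg/L.
Travel time t = 24.6·1000 / 0.40 = 61500 s = 17.08 h.
8.4%/h lost → k = −ln(1 − 0.084) = 0.08774 h⁻¹.
Applying C = C₀e^(−kt): 36.98 × 0.2234 = 8.260 mg/L.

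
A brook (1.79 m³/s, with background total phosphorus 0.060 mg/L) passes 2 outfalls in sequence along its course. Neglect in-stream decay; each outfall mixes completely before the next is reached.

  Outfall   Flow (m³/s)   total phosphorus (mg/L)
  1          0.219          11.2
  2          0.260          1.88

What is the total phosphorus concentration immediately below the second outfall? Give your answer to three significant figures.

1.34 mg/L

After outfall 1: Q = 1.790 + 0.2190 = 2.009 m³/s; C = (1.790·0.06000 + 0.2190·11.20)/2.009 = 1.274 mg/L.
After outfall 2: Q = 2.009 + 0.2600 = 2.269 m³/s; C = (2.009·1.274 + 0.2600·1.880)/2.269 = 1.344 mg/L.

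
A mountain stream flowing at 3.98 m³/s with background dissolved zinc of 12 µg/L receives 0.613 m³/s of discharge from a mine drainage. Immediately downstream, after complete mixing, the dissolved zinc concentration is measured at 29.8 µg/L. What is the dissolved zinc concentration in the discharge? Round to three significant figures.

145 µg/L

Mass balance: 3.980·12.00 + 0.6130·Cₑ = 4.593·29.80
→ Cₑ = (4.593·29.80 − 3.980·12.00) / 0.6130 = 145.4 µg/L.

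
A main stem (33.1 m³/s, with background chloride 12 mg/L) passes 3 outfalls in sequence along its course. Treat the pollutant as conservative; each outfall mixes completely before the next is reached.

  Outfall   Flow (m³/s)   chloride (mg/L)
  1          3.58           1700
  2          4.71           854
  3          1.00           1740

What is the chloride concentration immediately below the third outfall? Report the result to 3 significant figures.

289 mg/L

After outfall 1: Q = 33.10 + 3.580 = 36.68 m³/s; C = (33.10·12.00 + 3.580·1700)/36.68 = 176.8 mg/L.
After outfall 2: Q = 36.68 + 4.710 = 41.39 m³/s; C = (36.68·176.8 + 4.710·854.0)/41.39 = 253.8 mg/L.
After outfall 3: Q = 41.39 + 1.000 = 42.39 m³/s; C = (41.39·253.8 + 1.000·1740)/42.39 = 288.9 mg/L.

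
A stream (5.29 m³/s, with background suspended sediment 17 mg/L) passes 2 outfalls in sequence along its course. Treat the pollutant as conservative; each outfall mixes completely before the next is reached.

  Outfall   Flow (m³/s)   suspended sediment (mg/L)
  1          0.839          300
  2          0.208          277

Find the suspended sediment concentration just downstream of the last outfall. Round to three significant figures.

After outfall 1: Q = 5.290 + 0.8390 = 6.129 m³/s; C = (5.290·17.00 + 0.8390·300.0)/6.129 = 55.74 mg/L.
After outfall 2: Q = 6.129 + 0.2080 = 6.337 m³/s; C = (6.129·55.74 + 0.2080·277.0)/6.337 = 63.00 mg/L.

63.0 mg/L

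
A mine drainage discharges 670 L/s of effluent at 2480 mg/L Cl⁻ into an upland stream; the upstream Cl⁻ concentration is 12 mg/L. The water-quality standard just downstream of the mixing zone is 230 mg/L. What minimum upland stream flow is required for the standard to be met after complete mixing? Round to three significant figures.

6920 L/s

Set C_mix = 230: (Q·12.00 + 670.0·2480) / (Q + 670.0) = 230
→ Q = 670.0·(2480 − 230)/(230 − 12.00) = 6915 L/s.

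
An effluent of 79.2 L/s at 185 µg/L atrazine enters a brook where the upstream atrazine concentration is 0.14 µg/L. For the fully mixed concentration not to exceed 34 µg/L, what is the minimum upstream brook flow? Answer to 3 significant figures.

353 L/s

Set C_mix = 34: (Q·0.1400 + 79.20·185.0) / (Q + 79.20) = 34
→ Q = 79.20·(185.0 − 34)/(34 − 0.1400) = 353.2 L/s.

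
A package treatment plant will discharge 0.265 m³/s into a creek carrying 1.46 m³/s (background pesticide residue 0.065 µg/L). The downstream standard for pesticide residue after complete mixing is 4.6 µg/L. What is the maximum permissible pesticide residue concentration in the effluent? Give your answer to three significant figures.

29.6 µg/L

At the limit, (Qr·Cr + Qe·Cₑ)/(Qr + Qe) = 4.6:
Cₑ = (1.725·4.6 − 1.460·0.06500) / 0.2650 = 29.59 µg/L.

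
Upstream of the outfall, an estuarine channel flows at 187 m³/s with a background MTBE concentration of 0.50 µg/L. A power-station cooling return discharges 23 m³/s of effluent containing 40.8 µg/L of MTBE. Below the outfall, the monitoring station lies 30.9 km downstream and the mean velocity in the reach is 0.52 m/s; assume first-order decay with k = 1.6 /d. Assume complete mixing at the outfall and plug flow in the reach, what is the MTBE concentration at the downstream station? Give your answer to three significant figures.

1.63 µg/L

Flow-weighted average: C = (187.0·0.5000 + 23.00·40.80) / 210.0 = 1032/210.0 = 4.914 µg/L.
Travel time t = 30.9·1000 / 0.52 = 59420 s = 16.51 h.
Applying C = C₀e^(−kt): 4.914 × 0.3327 = 1.635 µg/L.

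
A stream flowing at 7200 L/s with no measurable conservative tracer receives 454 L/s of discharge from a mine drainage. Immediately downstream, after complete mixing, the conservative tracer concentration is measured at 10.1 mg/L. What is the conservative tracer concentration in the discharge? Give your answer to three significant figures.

170 mg/L

Mass balance: 7200·0 + 454.0·Cₑ = 7654·10.10
→ Cₑ = (7654·10.10 − 7200·0) / 454.0 = 170.3 mg/L.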